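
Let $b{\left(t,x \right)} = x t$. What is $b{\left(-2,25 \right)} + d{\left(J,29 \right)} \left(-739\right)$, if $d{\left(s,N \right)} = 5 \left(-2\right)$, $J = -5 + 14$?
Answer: $7340$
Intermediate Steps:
$J = 9$
$d{\left(s,N \right)} = -10$
$b{\left(t,x \right)} = t x$
$b{\left(-2,25 \right)} + d{\left(J,29 \right)} \left(-739\right) = \left(-2\right) 25 - -7390 = -50 + 7390 = 7340$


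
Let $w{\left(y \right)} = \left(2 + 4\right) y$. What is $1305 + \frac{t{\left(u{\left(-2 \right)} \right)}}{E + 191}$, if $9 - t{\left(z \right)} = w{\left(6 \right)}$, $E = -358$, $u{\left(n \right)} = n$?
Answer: $\frac{217962}{167} \approx 1305.2$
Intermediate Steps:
$w{\left(y \right)} = 6 y$
$t{\left(z \right)} = -27$ ($t{\left(z \right)} = 9 - 6 \cdot 6 = 9 - 36 = -27$)
$1305 + \frac{t{\left(u{\left(-2 \right)} \right)}}{E + 191} = 1305 - \frac{27}{-358 + 191} = 1305 - \frac{27}{-167} = 1305 - - \frac{27}{167} = 1305 + \frac{27}{167} = \frac{217962}{167}$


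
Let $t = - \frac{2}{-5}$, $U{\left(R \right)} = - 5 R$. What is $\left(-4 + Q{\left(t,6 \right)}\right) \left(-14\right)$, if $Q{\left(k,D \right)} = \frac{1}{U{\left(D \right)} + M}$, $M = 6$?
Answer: $\frac{679}{12} \approx 56.583$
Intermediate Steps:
$t = \frac{2}{5}$ ($t = \left(-2\right) \left(- \frac{1}{5}\right) = \frac{2}{5} \approx 0.4$)
$Q{\left(k,D \right)} = \frac{1}{6 - 5 D}$ ($Q{\left(k,D \right)} = \frac{1}{- 5 D + 6} = \frac{1}{6 - 5 D}$)
$\left(-4 + Q{\left(t,6 \right)}\right) \left(-14\right) = \left(-4 - \frac{1}{-6 + 5 \cdot 6}\right) \left(-14\right) = \left(-4 - \frac{1}{-6 + 30}\right) \left(-14\right) = \left(-4 - \frac{1}{24}\right) \left(-14\right) = \left(- \frac{97}{24}\right) \left(-14\right) = \frac{679}{12}$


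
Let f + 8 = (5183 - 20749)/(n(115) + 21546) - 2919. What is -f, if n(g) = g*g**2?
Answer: 4514681833/1542421 ≈ 2927.0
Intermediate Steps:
n(g) = g**3
f = -4514681833/1542421 (f = -8 + ((5183 - 20749)/(115**3 + 21546) - 2919) = -8 + (-15566/(1520875 + 21546) - 2919) = -8 + (-15566/1542421 - 2919) = -8 - 4502342465/1542421 = -4514681833/1542421 ≈ -2927.0)
-f = -1*(-4514681833/1542421) = 4514681833/1542421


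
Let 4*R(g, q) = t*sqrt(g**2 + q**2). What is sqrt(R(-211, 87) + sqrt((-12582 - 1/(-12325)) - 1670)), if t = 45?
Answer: sqrt(273430125*sqrt(52090) + 9860*I*sqrt(86598358207))/4930 ≈ 50.685 + 1.1777*I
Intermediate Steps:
R(g, q) = 45*sqrt(g**2 + q**2)/4 (R(g, q) = (45*sqrt(g**2 + q**2))/4 = 45*sqrt(g**2 + q**2)/4)
sqrt(R(-211, 87) + sqrt((-12582 - 1/(-12325)) - 1670)) = sqrt(45*sqrt((-211)**2 + 87**2)/4 + sqrt((-12582 - 1/(-12325)) - 1670)) = sqrt(45*sqrt(44521 + 7569)/4 + sqrt((-12582 - 1*(-1/12325)) - 1670)) = sqrt(45*sqrt(52090)/4 + sqrt((-12582 + 1/12325) - 1670)) = sqrt(45*sqrt(52090)/4 + sqrt(-155073149/12325 - 1670)) = sqrt(45*sqrt(52090)/4 + sqrt(-175655899/12325)) = sqrt(45*sqrt(52090)/4 + I*sqrt(86598358207)/2465)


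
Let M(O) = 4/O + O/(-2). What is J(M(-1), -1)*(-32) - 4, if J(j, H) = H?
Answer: 28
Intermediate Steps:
M(O) = 4/O - O/2 (M(O) = 4/O + O*(-½) = 4/O - O/2)
J(M(-1), -1)*(-32) - 4 = -1*(-32) - 4 = 32 - 4 = 28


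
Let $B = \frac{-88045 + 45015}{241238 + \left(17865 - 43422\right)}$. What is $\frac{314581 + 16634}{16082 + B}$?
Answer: $\frac{23812260805}{1156179604} \approx 20.596$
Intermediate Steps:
$B = - \frac{43030}{215681}$ ($B = - \frac{43030}{241238 + \left(17865 - 43422\right)} = - \frac{43030}{241238 - 25557} = - \frac{43030}{215681} \approx -0.19951$)
$\frac{314581 + 16634}{16082 + B} = \frac{314581 + 16634}{16082 - \frac{43030}{215681}} = \frac{331215}{\frac{3468538812}{215681}} = 331215 \cdot \frac{215681}{3468538812} = \frac{23812260805}{1156179604}$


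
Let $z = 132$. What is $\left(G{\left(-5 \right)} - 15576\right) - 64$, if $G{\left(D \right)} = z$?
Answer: $-15508$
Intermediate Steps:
$G{\left(D \right)} = 132$
$\left(G{\left(-5 \right)} - 15576\right) - 64 = \left(132 - 15576\right) - 64 = -15444 - 64 = -15508$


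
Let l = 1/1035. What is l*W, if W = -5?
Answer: -1/207 ≈ -0.0048309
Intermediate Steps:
l = 1/1035 ≈ 0.00096618
l*W = (1/1035)*(-5) = -1/207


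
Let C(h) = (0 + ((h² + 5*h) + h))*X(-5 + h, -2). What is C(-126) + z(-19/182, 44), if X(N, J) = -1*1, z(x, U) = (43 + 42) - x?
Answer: -2736351/182 ≈ -15035.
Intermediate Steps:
z(x, U) = 85 - x
X(N, J) = -1
C(h) = -h² - 6*h (C(h) = (0 + ((h² + 5*h) + h))*(-1) = (0 + (h² + 6*h))*(-1) = (h² + 6*h)*(-1) = -h² - 6*h)
C(-126) + z(-19/182, 44) = -1*(-126)*(6 - 126) + (85 - (-19)/182) = -1*(-126)*(-120) + (85 - (-19)/182) = -15120 + (85 - 1*(-19/182)) = -15120 + (85 + 19/182) = -15120 + 15489/182 = -2736351/182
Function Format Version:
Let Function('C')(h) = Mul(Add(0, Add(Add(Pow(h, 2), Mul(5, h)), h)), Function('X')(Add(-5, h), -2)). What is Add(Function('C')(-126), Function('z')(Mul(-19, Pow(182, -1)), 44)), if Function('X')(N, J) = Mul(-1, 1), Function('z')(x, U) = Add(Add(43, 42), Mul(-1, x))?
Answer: Rational(-2736351, 182) ≈ -15035.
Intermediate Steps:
Function('z')(x, U) = Add(85, Mul(-1, x))
Function('X')(N, J) = -1
Function('C')(h) = Add(Mul(-1, Pow(h, 2)), Mul(-6, h)) (Function('C')(h) = Mul(Add(0, Add(Add(Pow(h, 2), Mul(5, h)), h)), -1) = Mul(Add(0, Add(Pow(h, 2), Mul(6, h))), -1) = Mul(Add(Pow(h, 2), Mul(6, h)), -1) = Add(Mul(-1, Pow(h, 2)), Mul(-6, h)))
Add(Function('C')(-126), Function('z')(Mul(-19, Pow(182, -1)), 44)) = Add(Mul(-1, -126, Add(6, -126)), Add(85, Mul(-1, Mul(-19, Pow(182, -1))))) = Add(Mul(-1, -126, -120), Add(85, Mul(-1, Mul(-19, Rational(1, 182))))) = Add(-15120, Add(85, Mul(-1, Rational(-19, 182)))) = Add(-15120, Add(85, Rational(19, 182))) = Add(-15120, Rational(15489, 182)) = Rational(-2736351, 182)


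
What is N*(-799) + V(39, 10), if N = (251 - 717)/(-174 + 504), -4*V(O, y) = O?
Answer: 738233/660 ≈ 1118.5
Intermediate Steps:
V(O, y) = -O/4
N = -233/165 (N = -466/330 = -466*1/330 = -233/165 ≈ -1.4121)
N*(-799) + V(39, 10) = -233/165*(-799) - ¼*39 = 186167/165 - 39/4 = 738233/660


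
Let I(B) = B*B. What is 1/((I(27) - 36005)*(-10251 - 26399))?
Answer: 1/1292865400 ≈ 7.7348e-10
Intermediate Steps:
I(B) = B**2
1/((I(27) - 36005)*(-10251 - 26399)) = 1/((27**2 - 36005)*(-10251 - 26399)) = 1/((729 - 36005)*(-36650)) = 1/(-35276*(-36650)) = 1/1292865400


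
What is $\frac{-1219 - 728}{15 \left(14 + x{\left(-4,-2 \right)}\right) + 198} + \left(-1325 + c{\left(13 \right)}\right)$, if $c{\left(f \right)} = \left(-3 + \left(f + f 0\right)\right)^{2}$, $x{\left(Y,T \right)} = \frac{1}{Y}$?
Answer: $- \frac{60261}{49} \approx -1229.8$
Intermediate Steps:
$c{\left(f \right)} = \left(-3 + f\right)^{2}$ ($c{\left(f \right)} = \left(-3 + \left(f + 0\right)\right)^{2} = \left(-3 + f\right)^{2}$)
$\frac{-1219 - 728}{15 \left(14 + x{\left(-4,-2 \right)}\right) + 198} + \left(-1325 + c{\left(13 \right)}\right) = \frac{-1219 - 728}{15 \left(14 + \frac{1}{-4}\right) + 198} - \left(1325 - \left(-3 + 13\right)^{2}\right) = - \frac{1947}{15 \left(14 - \frac{1}{4}\right) + 198} - \left(1325 - 10^{2}\right) = - \frac{1947}{15 \cdot \frac{55}{4} + 198} + \left(-1325 + 100\right) = - \frac{1947}{\frac{825}{4} + 198} - 1225 = - \frac{1947}{\frac{1617}{4}} - 1225 = \left(-1947\right) \frac{4}{1617} - 1225 = - \frac{236}{49} - 1225 = - \frac{60261}{49}$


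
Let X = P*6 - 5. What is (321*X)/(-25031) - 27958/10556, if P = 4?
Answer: -54585553/18873374 ≈ -2.8922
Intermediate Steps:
X = 19 (X = 4*6 - 5 = 24 - 5 = 19)
(321*X)/(-25031) - 27958/10556 = (321*19)/(-25031) - 27958/10556 = 6099*(-1/25031) - 27958*1/10556 = -6099/25031 - 1997/754 = -54585553/18873374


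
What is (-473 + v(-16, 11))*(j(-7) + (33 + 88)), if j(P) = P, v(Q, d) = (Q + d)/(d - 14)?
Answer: -53732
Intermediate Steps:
v(Q, d) = (Q + d)/(-14 + d)
(-473 + v(-16, 11))*(j(-7) + (33 + 88)) = (-473 + (-16 + 11)/(-14 + 11))*(-7 + (33 + 88)) = (-473 - 5/(-3))*(-7 + 121) = (-473 - ⅓*(-5))*114 = (-473 + 5/3)*114 = -1414/3*114 = -53732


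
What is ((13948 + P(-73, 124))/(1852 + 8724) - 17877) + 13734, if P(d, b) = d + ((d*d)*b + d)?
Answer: -21570885/5288 ≈ -4079.2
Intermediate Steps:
P(d, b) = 2*d + b*d² (P(d, b) = d + (d²*b + d) = d + (b*d² + d) = d + (d + b*d²) = 2*d + b*d²)
((13948 + P(-73, 124))/(1852 + 8724) - 17877) + 13734 = ((13948 - 73*(2 + 124*(-73)))/(1852 + 8724) - 17877) + 13734 = ((13948 - 73*(2 - 9052))/10576 - 17877) + 13734 = ((13948 - 73*(-9050))*(1/10576) - 17877) + 13734 = ((13948 + 660650)*(1/10576) - 17877) + 13734 = (674598*(1/10576) - 17877) + 13734 = (337299/5288 - 17877) + 13734 = -94196277/5288 + 13734 = -21570885/5288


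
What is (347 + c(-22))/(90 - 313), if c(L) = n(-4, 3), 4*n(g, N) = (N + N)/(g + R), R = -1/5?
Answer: -4853/3122 ≈ -1.5545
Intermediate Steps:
R = -⅕ (R = -1*⅕ = -⅕ ≈ -0.20000)
n(g, N) = N/(2*(-⅕ + g)) (n(g, N) = ((N + N)/(g - ⅕))/4 = ((2*N)/(-⅕ + g))/4 = (2*N/(-⅕ + g))/4 = N/(2*(-⅕ + g)))
c(L) = -5/14 (c(L) = (5/2)*3/(-1 + 5*(-4)) = (5/2)*3/(-1 - 20) = (5/2)*3/(-21) = (5/2)*3*(-1/21) = -5/14)
(347 + c(-22))/(90 - 313) = (347 - 5/14)/(90 - 313) = (4853/14)/(-223) = (4853/14)*(-1/223) = -4853/3122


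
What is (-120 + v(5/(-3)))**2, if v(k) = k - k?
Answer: 14400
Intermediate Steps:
v(k) = 0
(-120 + v(5/(-3)))**2 = (-120 + 0)**2 = (-120)**2 = 14400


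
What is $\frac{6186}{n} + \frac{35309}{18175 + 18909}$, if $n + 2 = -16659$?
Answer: $\frac{358881625}{617856524} \approx 0.58085$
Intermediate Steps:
$n = -16661$ ($n = -2 - 16659 = -16661$)
$\frac{6186}{n} + \frac{35309}{18175 + 18909} = \frac{6186}{-16661} + \frac{35309}{18175 + 18909} = 6186 \left(- \frac{1}{16661}\right) + \frac{35309}{37084} = - \frac{6186}{16661} + 35309 \cdot \frac{1}{37084} = - \frac{6186}{16661} + \frac{35309}{37084} = \frac{358881625}{617856524}$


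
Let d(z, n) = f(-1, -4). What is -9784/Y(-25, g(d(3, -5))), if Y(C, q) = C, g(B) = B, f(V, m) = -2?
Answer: 9784/25 ≈ 391.36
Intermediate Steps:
d(z, n) = -2
-9784/Y(-25, g(d(3, -5))) = -9784/(-25) = -9784*(-1/25) = 9784/25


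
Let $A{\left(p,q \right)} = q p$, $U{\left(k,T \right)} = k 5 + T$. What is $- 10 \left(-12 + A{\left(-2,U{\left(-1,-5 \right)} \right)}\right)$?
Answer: $-80$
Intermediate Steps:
$U{\left(k,T \right)} = T + 5 k$ ($U{\left(k,T \right)} = 5 k + T = T + 5 k$)
$A{\left(p,q \right)} = p q$
$- 10 \left(-12 + A{\left(-2,U{\left(-1,-5 \right)} \right)}\right) = - 10 \left(-12 - 2 \left(-5 + 5 \left(-1\right)\right)\right) = - 10 \left(-12 - 2 \left(-5 - 5\right)\right) = - 10 \left(-12 - -20\right) = - 10 \left(-12 + 20\right) = \left(-10\right) 8 = -80$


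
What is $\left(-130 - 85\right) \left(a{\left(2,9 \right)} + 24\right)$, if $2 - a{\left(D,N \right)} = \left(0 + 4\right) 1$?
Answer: $-4730$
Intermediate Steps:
$a{\left(D,N \right)} = -2$ ($a{\left(D,N \right)} = 2 - \left(0 + 4\right) 1 = 2 - 4 \cdot 1 = 2 - 4 = -2$)
$\left(-130 - 85\right) \left(a{\left(2,9 \right)} + 24\right) = \left(-130 - 85\right) \left(-2 + 24\right) = \left(-215\right) 22 = -4730$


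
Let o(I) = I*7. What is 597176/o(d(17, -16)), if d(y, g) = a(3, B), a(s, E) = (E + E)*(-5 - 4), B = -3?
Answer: 298588/189 ≈ 1579.8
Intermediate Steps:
a(s, E) = -18*E (a(s, E) = (2*E)*(-9) = -18*E)
d(y, g) = 54 (d(y, g) = -18*(-3) = 54)
o(I) = 7*I
597176/o(d(17, -16)) = 597176/((7*54)) = 597176/378 = 597176*(1/378) = 298588/189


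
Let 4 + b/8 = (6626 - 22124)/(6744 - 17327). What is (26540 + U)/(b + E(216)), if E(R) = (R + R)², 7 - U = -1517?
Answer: 18562582/123426695 ≈ 0.15039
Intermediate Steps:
U = 1524 (U = 7 - 1*(-1517) = 7 + 1517 = 1524)
E(R) = 4*R² (E(R) = (2*R)² = 4*R²)
b = -214672/10583 (b = -32 + 8*((6626 - 22124)/(6744 - 17327)) = -32 + 8*(-15498/(-10583)) = -32 + 8*(-15498*(-1/10583)) = -32 + 8*(15498/10583) = -32 + 123984/10583 = -214672/10583 ≈ -20.285)
(26540 + U)/(b + E(216)) = (26540 + 1524)/(-214672/10583 + 4*216²) = 28064/(-214672/10583 + 4*46656) = 28064/(-214672/10583 + 186624) = 28064/(1974827120/10583) = 28064*(10583/1974827120) = 18562582/123426695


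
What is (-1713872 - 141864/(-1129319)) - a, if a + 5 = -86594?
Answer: -1837710175223/1129319 ≈ -1.6273e+6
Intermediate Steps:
a = -86599 (a = -5 - 86594 = -86599)
(-1713872 - 141864/(-1129319)) - a = (-1713872 - 141864/(-1129319)) - 1*(-86599) = (-1713872 - 141864*(-1/1129319)) + 86599 = (-1713872 + 141864/1129319) + 86599 = -1935508071304/1129319 + 86599 = -1837710175223/1129319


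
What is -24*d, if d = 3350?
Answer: -80400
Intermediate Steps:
-24*d = -24*3350 = -80400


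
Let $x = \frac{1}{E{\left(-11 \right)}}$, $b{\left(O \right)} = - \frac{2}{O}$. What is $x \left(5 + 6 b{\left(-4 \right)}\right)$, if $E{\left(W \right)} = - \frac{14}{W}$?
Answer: $\frac{44}{7} \approx 6.2857$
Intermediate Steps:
$x = \frac{11}{14}$ ($x = \frac{1}{\left(-14\right) \frac{1}{-11}} = \frac{1}{\left(-14\right) \left(- \frac{1}{11}\right)} = \frac{1}{\frac{14}{11}} = \frac{11}{14} \approx 0.78571$)
$x \left(5 + 6 b{\left(-4 \right)}\right) = \frac{11 \left(5 + 6 \left(- \frac{2}{-4}\right)\right)}{14} = \frac{11 \left(5 + 6 \left(\left(-2\right) \left(- \frac{1}{4}\right)\right)\right)}{14} = \frac{11 \left(5 + 6 \cdot \frac{1}{2}\right)}{14} = \frac{11 \left(5 + 3\right)}{14} = \frac{11}{14} \cdot 8 = \frac{44}{7}$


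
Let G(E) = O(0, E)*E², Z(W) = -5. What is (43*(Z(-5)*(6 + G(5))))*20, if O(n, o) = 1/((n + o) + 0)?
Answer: -47300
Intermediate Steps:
O(n, o) = 1/(n + o)
G(E) = E (G(E) = E²/(0 + E) = E²/E = E)
(43*(Z(-5)*(6 + G(5))))*20 = (43*(-5*(6 + 5)))*20 = (43*(-5*11))*20 = (43*(-55))*20 = -2365*20 = -47300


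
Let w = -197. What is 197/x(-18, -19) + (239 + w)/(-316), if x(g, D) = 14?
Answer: 7708/553 ≈ 13.939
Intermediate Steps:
197/x(-18, -19) + (239 + w)/(-316) = 197/14 + (239 - 197)/(-316) = 197*(1/14) + 42*(-1/316) = 197/14 - 21/158 = 7708/553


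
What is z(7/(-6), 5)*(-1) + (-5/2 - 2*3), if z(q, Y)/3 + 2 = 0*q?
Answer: -5/2 ≈ -2.5000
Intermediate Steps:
z(q, Y) = -6 (z(q, Y) = -6 + 3*(0*q) = -6 + 3*0 = -6 + 0 = -6)
z(7/(-6), 5)*(-1) + (-5/2 - 2*3) = -6*(-1) + (-5/2 - 2*3) = 6 + (-5*½ - 6) = 6 + (-5/2 - 6) = 6 - 17/2 = -5/2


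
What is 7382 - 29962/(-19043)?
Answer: 140605388/19043 ≈ 7383.6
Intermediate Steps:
7382 - 29962/(-19043) = 7382 - 29962*(-1)/19043 = 7382 - 1*(-29962/19043) = 7382 + 29962/19043 = 140605388/19043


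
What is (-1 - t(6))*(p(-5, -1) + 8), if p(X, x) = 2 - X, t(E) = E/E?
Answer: -30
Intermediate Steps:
t(E) = 1
(-1 - t(6))*(p(-5, -1) + 8) = (-1 - 1*1)*((2 - 1*(-5)) + 8) = (-1 - 1)*((2 + 5) + 8) = -2*(7 + 8) = -2*15 = -30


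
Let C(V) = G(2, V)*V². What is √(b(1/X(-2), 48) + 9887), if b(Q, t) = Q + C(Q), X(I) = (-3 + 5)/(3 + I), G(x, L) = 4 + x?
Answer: √9889 ≈ 99.443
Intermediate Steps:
X(I) = 2/(3 + I)
C(V) = 6*V² (C(V) = (4 + 2)*V² = 6*V²)
b(Q, t) = Q + 6*Q²
√(b(1/X(-2), 48) + 9887) = √((1 + 6/((2/(3 - 2))))/((2/(3 - 2))) + 9887) = √((1 + 6/((2/1)))/((2/1)) + 9887) = √((1 + 6/((2*1)))/((2*1)) + 9887) = √((1 + 6/2)/2 + 9887) = √((1 + 6*(½))/2 + 9887) = √((1 + 3)/2 + 9887) = √((½)*4 + 9887) = √(2 + 9887) = √9889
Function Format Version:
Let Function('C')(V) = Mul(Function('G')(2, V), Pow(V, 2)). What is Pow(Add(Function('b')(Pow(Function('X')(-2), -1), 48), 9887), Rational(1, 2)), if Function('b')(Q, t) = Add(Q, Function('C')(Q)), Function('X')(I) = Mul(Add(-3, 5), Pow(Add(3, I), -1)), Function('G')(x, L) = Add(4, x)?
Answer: Pow(9889, Rational(1, 2)) ≈ 99.443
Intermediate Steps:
Function('X')(I) = Mul(2, Pow(Add(3, I), -1))
Function('C')(V) = Mul(6, Pow(V, 2)) (Function('C')(V) = Mul(Add(4, 2), Pow(V, 2)) = Mul(6, Pow(V, 2)))
Function('b')(Q, t) = Add(Q, Mul(6, Pow(Q, 2)))
Pow(Add(Function('b')(Pow(Function('X')(-2), -1), 48), 9887), Rational(1, 2)) = Pow(Add(Mul(Pow(Mul(2, Pow(Add(3, -2), -1)), -1), Add(1, Mul(6, Pow(Mul(2, Pow(Add(3, -2), -1)), -1)))), 9887), Rational(1, 2)) = Pow(Add(Mul(Pow(Mul(2, Pow(1, -1)), -1), Add(1, Mul(6, Pow(Mul(2, Pow(1, -1)), -1)))), 9887), Rational(1, 2)) = Pow(Add(Mul(Pow(Mul(2, 1), -1), Add(1, Mul(6, Pow(Mul(2, 1), -1)))), 9887), Rational(1, 2)) = Pow(Add(Mul(Pow(2, -1), Add(1, Mul(6, Pow(2, -1)))), 9887), Rational(1, 2)) = Pow(Add(Mul(Rational(1, 2), Add(1, Mul(6, Rational(1, 2)))), 9887), Rational(1, 2)) = Pow(Add(Mul(Rational(1, 2), Add(1, 3)), 9887), Rational(1, 2)) = Pow(Add(Mul(Rational(1, 2), 4), 9887), Rational(1, 2)) = Pow(Add(2, 9887), Rational(1, 2)) = Pow(9889, Rational(1, 2))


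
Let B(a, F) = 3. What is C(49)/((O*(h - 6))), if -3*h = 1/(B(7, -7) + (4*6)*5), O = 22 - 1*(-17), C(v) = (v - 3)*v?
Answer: -277242/28795 ≈ -9.6281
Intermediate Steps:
C(v) = v*(-3 + v) (C(v) = (-3 + v)*v = v*(-3 + v))
O = 39 (O = 22 + 17 = 39)
h = -1/369 (h = -1/(3*(3 + (4*6)*5)) = -1/(3*(3 + 24*5)) = -1/(3*(3 + 120)) = -1/3/123 = -1/3*1/123 = -1/369 ≈ -0.0027100)
C(49)/((O*(h - 6))) = (49*(-3 + 49))/((39*(-1/369 - 6))) = (49*46)/((39*(-2215/369))) = 2254/(-28795/123) = 2254*(-123/28795) = -277242/28795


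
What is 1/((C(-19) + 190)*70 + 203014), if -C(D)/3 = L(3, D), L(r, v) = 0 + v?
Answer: 1/220304 ≈ 4.5392e-6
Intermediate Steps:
L(r, v) = v
C(D) = -3*D
1/((C(-19) + 190)*70 + 203014) = 1/((-3*(-19) + 190)*70 + 203014) = 1/((57 + 190)*70 + 203014) = 1/(247*70 + 203014) = 1/(17290 + 203014) = 1/220304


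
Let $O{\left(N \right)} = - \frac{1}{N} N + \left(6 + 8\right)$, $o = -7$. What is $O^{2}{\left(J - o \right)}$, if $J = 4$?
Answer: $169$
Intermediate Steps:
$O{\left(N \right)} = 13$ ($O{\left(N \right)} = -1 + 14 = 13$)
$O^{2}{\left(J - o \right)} = 13^{2} = 169$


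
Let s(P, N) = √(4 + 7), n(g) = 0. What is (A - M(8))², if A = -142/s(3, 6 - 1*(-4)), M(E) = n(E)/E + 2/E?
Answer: 322635/176 + 71*√11/11 ≈ 1854.6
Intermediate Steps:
s(P, N) = √11
M(E) = 2/E (M(E) = 0/E + 2/E = 0 + 2/E = 2/E)
A = -142*√11/11 ≈ -42.815
(A - M(8))² = (-142*√11/11 - 2/8)² = (-142*√11/11 - 1*¼)² = (-142*√11/11 - ¼)² = (-¼ - 142*√11/11)²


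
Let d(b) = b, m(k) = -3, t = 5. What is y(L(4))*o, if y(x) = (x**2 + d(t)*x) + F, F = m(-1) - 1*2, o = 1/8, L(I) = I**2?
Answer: 331/8 ≈ 41.375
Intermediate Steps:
o = 1/8 ≈ 0.12500
F = -5 (F = -3 - 1*2 = -3 - 2 = -5)
y(x) = -5 + x**2 + 5*x (y(x) = (x**2 + 5*x) - 5 = -5 + x**2 + 5*x)
y(L(4))*o = (-5 + (4**2)**2 + 5*4**2)*(1/8) = (-5 + 16**2 + 5*16)*(1/8) = (-5 + 256 + 80)*(1/8) = 331*(1/8) = 331/8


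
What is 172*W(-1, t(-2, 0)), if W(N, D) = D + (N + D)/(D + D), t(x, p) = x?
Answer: -215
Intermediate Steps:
W(N, D) = D + (D + N)/(2*D) (W(N, D) = D + (D + N)/((2*D)) = D + (D + N)*(1/(2*D)) = D + (D + N)/(2*D))
172*W(-1, t(-2, 0)) = 172*(½ - 2 + (½)*(-1)/(-2)) = 172*(½ - 2 + (½)*(-1)*(-½)) = 172*(½ - 2 + ¼) = 172*(-5/4) = -215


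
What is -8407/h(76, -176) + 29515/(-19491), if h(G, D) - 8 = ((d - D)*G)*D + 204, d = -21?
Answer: -61022741183/40406168388 ≈ -1.5102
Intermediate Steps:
h(G, D) = 212 + D*G*(-21 - D) (h(G, D) = 8 + (((-21 - D)*G)*D + 204) = 8 + ((G*(-21 - D))*D + 204) = 8 + (D*G*(-21 - D) + 204) = 8 + (204 + D*G*(-21 - D)) = 212 + D*G*(-21 - D))
-8407/h(76, -176) + 29515/(-19491) = -8407/(212 - 1*76*(-176)**2 - 21*(-176)*76) + 29515/(-19491) = -8407/(212 - 1*76*30976 + 280896) + 29515*(-1/19491) = -8407/(212 - 2354176 + 280896) - 29515/19491 = -8407/(-2073068) - 29515/19491 = -8407*(-1/2073068) - 29515/19491 = 8407/2073068 - 29515/19491 = -61022741183/40406168388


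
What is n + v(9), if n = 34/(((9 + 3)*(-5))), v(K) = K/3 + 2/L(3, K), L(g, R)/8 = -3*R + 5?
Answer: 3197/1320 ≈ 2.4220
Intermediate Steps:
L(g, R) = 40 - 24*R (L(g, R) = 8*(-3*R + 5) = 8*(5 - 3*R) = 40 - 24*R)
v(K) = 2/(40 - 24*K) + K/3 (v(K) = K/3 + 2/(40 - 24*K) = 2/(40 - 24*K) + K/3)
n = -17/30 (n = 34/((12*(-5))) = 34/(-60) = 34*(-1/60) = -17/30 ≈ -0.56667)
n + v(9) = -17/30 + (-3 + 4*9*(-5 + 3*9))/(12*(-5 + 3*9)) = -17/30 + (-3 + 4*9*(-5 + 27))/(12*(-5 + 27)) = -17/30 + (1/12)*(-3 + 4*9*22)/22 = -17/30 + (1/12)*(1/22)*(-3 + 792) = -17/30 + (1/12)*(1/22)*789 = -17/30 + 263/88 = 3197/1320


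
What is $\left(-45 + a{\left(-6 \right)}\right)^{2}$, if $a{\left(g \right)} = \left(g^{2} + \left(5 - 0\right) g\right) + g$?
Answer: $2025$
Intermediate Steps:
$a{\left(g \right)} = g^{2} + 6 g$ ($a{\left(g \right)} = \left(g^{2} + \left(5 + 0\right) g\right) + g = \left(g^{2} + 5 g\right) + g = g^{2} + 6 g$)
$\left(-45 + a{\left(-6 \right)}\right)^{2} = \left(-45 - 6 \left(6 - 6\right)\right)^{2} = \left(-45 - 0\right)^{2} = \left(-45 + 0\right)^{2} = \left(-45\right)^{2} = 2025$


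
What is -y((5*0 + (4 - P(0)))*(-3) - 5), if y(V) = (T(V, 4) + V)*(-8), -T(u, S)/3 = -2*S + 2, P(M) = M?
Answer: 8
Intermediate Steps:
T(u, S) = -6 + 6*S (T(u, S) = -3*(-2*S + 2) = -3*(2 - 2*S) = -6 + 6*S)
y(V) = -144 - 8*V (y(V) = ((-6 + 6*4) + V)*(-8) = ((-6 + 24) + V)*(-8) = (18 + V)*(-8) = -144 - 8*V)
-y((5*0 + (4 - P(0)))*(-3) - 5) = -(-144 - 8*((5*0 + (4 - 1*0))*(-3) - 5)) = -(-144 - 8*((0 + (4 + 0))*(-3) - 5)) = -(-144 - 8*((0 + 4)*(-3) - 5)) = -(-144 - 8*(4*(-3) - 5)) = -(-144 - 8*(-12 - 5)) = -(-144 - 8*(-17)) = -(-144 + 136) = -1*(-8) = 8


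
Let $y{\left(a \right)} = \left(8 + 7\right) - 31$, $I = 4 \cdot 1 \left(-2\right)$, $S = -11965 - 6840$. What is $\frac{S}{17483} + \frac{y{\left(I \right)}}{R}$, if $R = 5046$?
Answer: $- \frac{47584879}{44109609} \approx -1.0788$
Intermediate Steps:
$S = -18805$ ($S = -11965 - 6840 = -18805$)
$I = -8$ ($I = 4 \left(-2\right) = -8$)
$y{\left(a \right)} = -16$ ($y{\left(a \right)} = 15 - 31 = -16$)
$\frac{S}{17483} + \frac{y{\left(I \right)}}{R} = - \frac{18805}{17483} - \frac{16}{5046} = \left(-18805\right) \frac{1}{17483} - \frac{8}{2523} = - \frac{18805}{17483} - \frac{8}{2523} = - \frac{47584879}{44109609}$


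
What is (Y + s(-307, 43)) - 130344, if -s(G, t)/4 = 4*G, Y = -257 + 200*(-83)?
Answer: -142289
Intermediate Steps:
Y = -16857 (Y = -257 - 16600 = -16857)
s(G, t) = -16*G
(Y + s(-307, 43)) - 130344 = (-16857 - 16*(-307)) - 130344 = (-16857 + 4912) - 130344 = -11945 - 130344 = -142289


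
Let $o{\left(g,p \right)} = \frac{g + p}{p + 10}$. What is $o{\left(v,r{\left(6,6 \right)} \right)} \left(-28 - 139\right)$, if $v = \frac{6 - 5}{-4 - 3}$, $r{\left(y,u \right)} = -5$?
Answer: $\frac{6012}{35} \approx 171.77$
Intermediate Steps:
$v = - \frac{1}{7}$ ($v = 1 \frac{1}{-7} = 1 \left(- \frac{1}{7}\right) = - \frac{1}{7} \approx -0.14286$)
$o{\left(g,p \right)} = \frac{g + p}{10 + p}$
$o{\left(v,r{\left(6,6 \right)} \right)} \left(-28 - 139\right) = \frac{- \frac{1}{7} - 5}{10 - 5} \left(-28 - 139\right) = \frac{1}{5} \left(- \frac{36}{7}\right) \left(-167\right) = \left(- \frac{36}{35}\right) \left(-167\right) = \frac{6012}{35}$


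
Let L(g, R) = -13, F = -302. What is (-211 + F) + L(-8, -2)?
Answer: -526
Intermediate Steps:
(-211 + F) + L(-8, -2) = (-211 - 302) - 13 = -513 - 13 = -526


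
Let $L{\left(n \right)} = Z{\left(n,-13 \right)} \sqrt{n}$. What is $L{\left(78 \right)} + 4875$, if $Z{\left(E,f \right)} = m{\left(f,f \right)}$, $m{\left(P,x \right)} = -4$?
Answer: $4875 - 4 \sqrt{78} \approx 4839.7$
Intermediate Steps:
$Z{\left(E,f \right)} = -4$
$L{\left(n \right)} = - 4 \sqrt{n}$
$L{\left(78 \right)} + 4875 = - 4 \sqrt{78} + 4875 = 4875 - 4 \sqrt{78}$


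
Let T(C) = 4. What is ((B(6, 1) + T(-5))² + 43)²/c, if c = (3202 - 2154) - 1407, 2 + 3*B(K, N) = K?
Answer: -413449/29079 ≈ -14.218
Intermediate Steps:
B(K, N) = -⅔ + K/3
c = -359 (c = 1048 - 1407 = -359)
((B(6, 1) + T(-5))² + 43)²/c = (((-⅔ + (⅓)*6) + 4)² + 43)²/(-359) = (((-⅔ + 2) + 4)² + 43)²*(-1/359) = ((4/3 + 4)² + 43)²*(-1/359) = ((16/3)² + 43)²*(-1/359) = (256/9 + 43)²*(-1/359) = (643/9)²*(-1/359) = (413449/81)*(-1/359) = -413449/29079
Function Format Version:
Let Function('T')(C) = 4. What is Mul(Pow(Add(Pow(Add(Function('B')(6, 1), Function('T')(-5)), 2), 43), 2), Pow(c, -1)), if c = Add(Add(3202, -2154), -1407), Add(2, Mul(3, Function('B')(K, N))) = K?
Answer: Rational(-413449, 29079) ≈ -14.218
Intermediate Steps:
Function('B')(K, N) = Add(Rational(-2, 3), Mul(Rational(1, 3), K))
c = -359 (c = Add(1048, -1407) = -359)
Mul(Pow(Add(Pow(Add(Function('B')(6, 1), Function('T')(-5)), 2), 43), 2), Pow(c, -1)) = Mul(Pow(Add(Pow(Add(Add(Rational(-2, 3), Mul(Rational(1, 3), 6)), 4), 2), 43), 2), Pow(-359, -1)) = Mul(Pow(Add(Pow(Add(Add(Rational(-2, 3), 2), 4), 2), 43), 2), Rational(-1, 359)) = Mul(Pow(Add(Pow(Add(Rational(4, 3), 4), 2), 43), 2), Rational(-1, 359)) = Mul(Pow(Add(Pow(Rational(16, 3), 2), 43), 2), Rational(-1, 359)) = Mul(Pow(Add(Rational(256, 9), 43), 2), Rational(-1, 359)) = Mul(Pow(Rational(643, 9), 2), Rational(-1, 359)) = Mul(Rational(413449, 81), Rational(-1, 359)) = Rational(-413449, 29079)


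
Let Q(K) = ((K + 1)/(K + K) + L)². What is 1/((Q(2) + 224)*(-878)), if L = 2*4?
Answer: -8/2111151 ≈ -3.7894e-6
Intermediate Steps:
L = 8
Q(K) = (8 + (1 + K)/(2*K))² (Q(K) = ((K + 1)/(K + K) + 8)² = ((1 + K)/((2*K)) + 8)² = ((1 + K)*(1/(2*K)) + 8)² = ((1 + K)/(2*K) + 8)² = (8 + (1 + K)/(2*K))²)
1/((Q(2) + 224)*(-878)) = 1/(((¼)*(1 + 17*2)²/2² + 224)*(-878)) = -1/878/((¼)*(¼)*(1 + 34)² + 224) = -1/878/((¼)*(¼)*35² + 224) = -1/878/((¼)*(¼)*1225 + 224) = -1/878/(1225/16 + 224) = -1/878/(4809/16) = (16/4809)*(-1/878) = -8/2111151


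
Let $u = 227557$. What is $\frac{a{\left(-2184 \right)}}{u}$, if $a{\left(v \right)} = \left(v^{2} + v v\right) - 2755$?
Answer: $\frac{9536957}{227557} \approx 41.91$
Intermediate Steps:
$a{\left(v \right)} = -2755 + 2 v^{2}$ ($a{\left(v \right)} = \left(v^{2} + v^{2}\right) - 2755 = 2 v^{2} - 2755 = -2755 + 2 v^{2}$)
$\frac{a{\left(-2184 \right)}}{u} = \frac{-2755 + 2 \left(-2184\right)^{2}}{227557} = \left(-2755 + 2 \cdot 4769856\right) \frac{1}{227557} = \left(-2755 + 9539712\right) \frac{1}{227557} = 9536957 \cdot \frac{1}{227557} = \frac{9536957}{227557}$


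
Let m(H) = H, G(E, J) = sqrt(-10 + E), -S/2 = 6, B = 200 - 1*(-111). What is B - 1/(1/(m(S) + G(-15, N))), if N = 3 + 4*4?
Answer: 323 - 5*I ≈ 323.0 - 5.0*I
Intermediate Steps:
B = 311 (B = 200 + 111 = 311)
S = -12 (S = -2*6 = -12)
N = 19 (N = 3 + 16 = 19)
B - 1/(1/(m(S) + G(-15, N))) = 311 - 1/(1/(-12 + sqrt(-10 - 15))) = 311 - 1/(1/(-12 + sqrt(-25))) = 311 - 1/(1/(-12 + 5*I)) = 311 - 1/((-12 - 5*I)/169) = 311 - (-12 + 5*I) = 311 + (12 - 5*I) = 323 - 5*I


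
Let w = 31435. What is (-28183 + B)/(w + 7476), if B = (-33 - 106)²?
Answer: -8862/38911 ≈ -0.22775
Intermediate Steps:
B = 19321 (B = (-139)² = 19321)
(-28183 + B)/(w + 7476) = (-28183 + 19321)/(31435 + 7476) = -8862/38911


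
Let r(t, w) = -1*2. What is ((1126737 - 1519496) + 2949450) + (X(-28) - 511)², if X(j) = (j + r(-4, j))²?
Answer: 2708012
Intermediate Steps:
r(t, w) = -2
X(j) = (-2 + j)² (X(j) = (j - 2)² = (-2 + j)²)
((1126737 - 1519496) + 2949450) + (X(-28) - 511)² = ((1126737 - 1519496) + 2949450) + ((-2 - 28)² - 511)² = (-392759 + 2949450) + ((-30)² - 511)² = 2556691 + (900 - 511)² = 2556691 + 389² = 2556691 + 151321 = 2708012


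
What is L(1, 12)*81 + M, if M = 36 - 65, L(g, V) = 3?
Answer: 214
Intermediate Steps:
M = -29
L(1, 12)*81 + M = 3*81 - 29 = 243 - 29 = 214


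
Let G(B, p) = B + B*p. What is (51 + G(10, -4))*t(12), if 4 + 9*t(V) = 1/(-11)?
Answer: -105/11 ≈ -9.5455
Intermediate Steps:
t(V) = -5/11 (t(V) = -4/9 + (⅑)/(-11) = -4/9 + (⅑)*(-1/11) = -4/9 - 1/99 = -5/11)
(51 + G(10, -4))*t(12) = (51 + 10*(1 - 4))*(-5/11) = (51 + 10*(-3))*(-5/11) = (51 - 30)*(-5/11) = 21*(-5/11) = -105/11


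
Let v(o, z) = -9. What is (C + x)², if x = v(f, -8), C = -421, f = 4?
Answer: 184900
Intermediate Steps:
x = -9
(C + x)² = (-421 - 9)² = (-430)² = 184900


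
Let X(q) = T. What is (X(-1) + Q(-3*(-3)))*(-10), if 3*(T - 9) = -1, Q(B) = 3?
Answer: -350/3 ≈ -116.67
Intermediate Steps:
T = 26/3 (T = 9 + (1/3)*(-1) = 9 - 1/3 = 26/3 ≈ 8.6667)
X(q) = 26/3
(X(-1) + Q(-3*(-3)))*(-10) = (26/3 + 3)*(-10) = (35/3)*(-10) = -350/3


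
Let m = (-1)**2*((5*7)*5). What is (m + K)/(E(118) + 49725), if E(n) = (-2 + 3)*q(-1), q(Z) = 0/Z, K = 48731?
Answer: 418/425 ≈ 0.98353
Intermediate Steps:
q(Z) = 0
E(n) = 0 (E(n) = (-2 + 3)*0 = 1*0 = 0)
m = 175 (m = 1*(35*5) = 1*175 = 175)
(m + K)/(E(118) + 49725) = (175 + 48731)/(0 + 49725) = 48906/49725 = 48906*(1/49725) = 418/425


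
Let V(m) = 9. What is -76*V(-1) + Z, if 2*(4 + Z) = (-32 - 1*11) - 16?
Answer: -1435/2 ≈ -717.50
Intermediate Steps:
Z = -67/2 (Z = -4 + ((-32 - 1*11) - 16)/2 = -4 + ((-32 - 11) - 16)/2 = -4 + (-43 - 16)/2 = -4 + (½)*(-59) = -4 - 59/2 = -67/2 ≈ -33.500)
-76*V(-1) + Z = -76*9 - 67/2 = -684 - 67/2 = -1435/2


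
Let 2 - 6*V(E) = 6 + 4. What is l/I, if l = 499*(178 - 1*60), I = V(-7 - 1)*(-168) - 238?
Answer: -29441/7 ≈ -4205.9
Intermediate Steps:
V(E) = -4/3 (V(E) = 1/3 - (6 + 4)/6 = 1/3 - 1/6*10 = 1/3 - 5/3 = -4/3)
I = -14 (I = -4/3*(-168) - 238 = 224 - 238 = -14)
l = 58882 (l = 499*(178 - 60) = 499*118 = 58882)
l/I = 58882/(-14) = 58882*(-1/14) = -29441/7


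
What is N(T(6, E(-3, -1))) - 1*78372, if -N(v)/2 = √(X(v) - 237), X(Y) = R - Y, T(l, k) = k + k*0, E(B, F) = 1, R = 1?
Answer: -78372 - 2*I*√237 ≈ -78372.0 - 30.79*I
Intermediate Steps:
T(l, k) = k (T(l, k) = k + 0 = k)
X(Y) = 1 - Y
N(v) = -2*√(-236 - v) (N(v) = -2*√((1 - v) - 237) = -2*√(-236 - v))
N(T(6, E(-3, -1))) - 1*78372 = -2*√(-236 - 1*1) - 1*78372 = -2*√(-236 - 1) - 78372 = -2*I*√237 - 78372 = -78372 - 2*I*√237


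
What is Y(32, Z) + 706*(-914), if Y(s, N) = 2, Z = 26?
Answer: -645282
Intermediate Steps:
Y(32, Z) + 706*(-914) = 2 + 706*(-914) = 2 - 645284 = -645282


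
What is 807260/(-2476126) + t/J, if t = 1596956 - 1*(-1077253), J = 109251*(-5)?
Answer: -1177108040939/225432701355 ≈ -5.2215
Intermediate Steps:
J = -546255
t = 2674209 (t = 1596956 + 1077253 = 2674209)
807260/(-2476126) + t/J = 807260/(-2476126) + 2674209/(-546255) = 807260*(-1/2476126) + 2674209*(-1/546255) = -403630/1238063 - 891403/182085 = -1177108040939/225432701355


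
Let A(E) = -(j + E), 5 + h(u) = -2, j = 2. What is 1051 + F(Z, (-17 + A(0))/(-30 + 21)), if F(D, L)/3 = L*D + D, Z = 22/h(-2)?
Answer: 3065/3 ≈ 1021.7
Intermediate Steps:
h(u) = -7 (h(u) = -5 - 2 = -7)
A(E) = -2 - E (A(E) = -(2 + E) = -2 - E)
Z = -22/7 (Z = 22/(-7) = 22*(-⅐) = -22/7 ≈ -3.1429)
F(D, L) = 3*D + 3*D*L (F(D, L) = 3*(L*D + D) = 3*(D*L + D) = 3*(D + D*L) = 3*D + 3*D*L)
1051 + F(Z, (-17 + A(0))/(-30 + 21)) = 1051 + 3*(-22/7)*(1 + (-17 + (-2 - 1*0))/(-30 + 21)) = 1051 + 3*(-22/7)*(1 + (-17 + (-2 + 0))/(-9)) = 1051 + 3*(-22/7)*(1 + (-17 - 2)*(-⅑)) = 1051 + 3*(-22/7)*(1 - 19*(-⅑)) = 1051 + 3*(-22/7)*(1 + 19/9) = 1051 + 3*(-22/7)*(28/9) = 1051 - 88/3 = 3065/3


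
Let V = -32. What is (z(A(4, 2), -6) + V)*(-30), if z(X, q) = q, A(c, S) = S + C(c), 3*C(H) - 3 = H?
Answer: 1140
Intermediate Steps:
C(H) = 1 + H/3
A(c, S) = 1 + S + c/3 (A(c, S) = S + (1 + c/3) = 1 + S + c/3)
(z(A(4, 2), -6) + V)*(-30) = (-6 - 32)*(-30) = -38*(-30) = 1140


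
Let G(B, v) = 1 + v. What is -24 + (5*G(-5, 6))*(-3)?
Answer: -129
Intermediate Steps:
-24 + (5*G(-5, 6))*(-3) = -24 + (5*(1 + 6))*(-3) = -24 + (5*7)*(-3) = -24 + 35*(-3) = -24 - 105 = -129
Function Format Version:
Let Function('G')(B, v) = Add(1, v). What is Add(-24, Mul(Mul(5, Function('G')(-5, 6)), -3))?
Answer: -129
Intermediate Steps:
Add(-24, Mul(Mul(5, Function('G')(-5, 6)), -3)) = Add(-24, Mul(Mul(5, Add(1, 6)), -3)) = Add(-24, Mul(Mul(5, 7), -3)) = Add(-24, Mul(35, -3)) = Add(-24, -105) = -129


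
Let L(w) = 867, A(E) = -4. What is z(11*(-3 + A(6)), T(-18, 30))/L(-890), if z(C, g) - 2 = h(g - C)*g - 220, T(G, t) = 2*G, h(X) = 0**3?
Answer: -218/867 ≈ -0.25144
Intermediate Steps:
h(X) = 0
z(C, g) = -218 (z(C, g) = 2 + (0*g - 220) = 2 + (0 - 220) = 2 - 220 = -218)
z(11*(-3 + A(6)), T(-18, 30))/L(-890) = -218/867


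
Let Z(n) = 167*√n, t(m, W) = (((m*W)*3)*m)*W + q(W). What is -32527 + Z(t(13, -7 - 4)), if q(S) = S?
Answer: -32527 + 334*√15334 ≈ 8832.4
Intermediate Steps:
t(m, W) = W + 3*W²*m² (t(m, W) = (((m*W)*3)*m)*W + W = (((W*m)*3)*m)*W + W = ((3*W*m)*m)*W + W = (3*W*m²)*W + W = 3*W²*m² + W = W + 3*W²*m²)
-32527 + Z(t(13, -7 - 4)) = -32527 + 167*√((-7 - 4)*(1 + 3*(-7 - 4)*13²)) = -32527 + 167*√(-11*(1 + 3*(-11)*169)) = -32527 + 167*√(-11*(1 - 5577)) = -32527 + 167*√(-11*(-5576)) = -32527 + 167*√61336 = -32527 + 167*(2*√15334) = -32527 + 334*√15334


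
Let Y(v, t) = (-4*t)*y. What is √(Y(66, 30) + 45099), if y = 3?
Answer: 3*√4971 ≈ 211.52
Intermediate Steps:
Y(v, t) = -12*t (Y(v, t) = -4*t*3 = -12*t)
√(Y(66, 30) + 45099) = √(-12*30 + 45099) = √(-360 + 45099) = √44739 = 3*√4971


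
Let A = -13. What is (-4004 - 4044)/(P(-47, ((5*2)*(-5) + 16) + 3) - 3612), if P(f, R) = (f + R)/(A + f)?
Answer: 80480/36107 ≈ 2.2289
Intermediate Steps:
P(f, R) = (R + f)/(-13 + f) (P(f, R) = (f + R)/(-13 + f) = (R + f)/(-13 + f))
(-4004 - 4044)/(P(-47, ((5*2)*(-5) + 16) + 3) - 3612) = (-4004 - 4044)/(((((5*2)*(-5) + 16) + 3) - 47)/(-13 - 47) - 3612) = -8048/((((10*(-5) + 16) + 3) - 47)/(-60) - 3612) = -8048/(-(((-50 + 16) + 3) - 47)/60 - 3612) = -8048/(-((-34 + 3) - 47)/60 - 3612) = -8048/(-(-31 - 47)/60 - 3612) = -8048/(-1/60*(-78) - 3612) = -8048/(13/10 - 3612) = -8048/(-36107/10) = -8048*(-10/36107) = 80480/36107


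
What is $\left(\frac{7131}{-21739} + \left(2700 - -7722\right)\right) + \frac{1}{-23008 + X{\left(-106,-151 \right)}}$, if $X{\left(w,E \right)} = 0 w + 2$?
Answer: $\frac{5212164039623}{500127434} \approx 10422.0$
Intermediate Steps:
$X{\left(w,E \right)} = 2$ ($X{\left(w,E \right)} = 0 + 2 = 2$)
$\left(\frac{7131}{-21739} + \left(2700 - -7722\right)\right) + \frac{1}{-23008 + X{\left(-106,-151 \right)}} = \left(\frac{7131}{-21739} + \left(2700 - -7722\right)\right) + \frac{1}{-23008 + 2} = \left(7131 \left(- \frac{1}{21739}\right) + \left(2700 + 7722\right)\right) + \frac{1}{-23006} = \left(- \frac{7131}{21739} + 10422\right) - \frac{1}{23006} = \frac{226556727}{21739} - \frac{1}{23006} = \frac{5212164039623}{500127434}$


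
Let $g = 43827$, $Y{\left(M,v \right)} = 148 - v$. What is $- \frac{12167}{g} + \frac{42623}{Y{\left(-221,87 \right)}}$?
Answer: $\frac{1867296034}{2673447} \approx 698.46$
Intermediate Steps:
$- \frac{12167}{g} + \frac{42623}{Y{\left(-221,87 \right)}} = - \frac{12167}{43827} + \frac{42623}{148 - 87} = \left(-12167\right) \frac{1}{43827} + \frac{42623}{148 - 87} = - \frac{12167}{43827} + \frac{42623}{61} = \frac{1867296034}{2673447}$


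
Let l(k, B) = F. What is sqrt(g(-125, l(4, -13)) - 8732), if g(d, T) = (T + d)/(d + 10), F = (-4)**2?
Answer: I*sqrt(115468165)/115 ≈ 93.44*I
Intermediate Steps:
F = 16
l(k, B) = 16
g(d, T) = (T + d)/(10 + d)
sqrt(g(-125, l(4, -13)) - 8732) = sqrt((16 - 125)/(10 - 125) - 8732) = sqrt(-109/(-115) - 8732) = sqrt(-1/115*(-109) - 8732) = sqrt(109/115 - 8732) = sqrt(-1004071/115) = I*sqrt(115468165)/115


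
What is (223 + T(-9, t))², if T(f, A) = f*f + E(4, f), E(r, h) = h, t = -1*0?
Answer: 87025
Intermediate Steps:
t = 0
T(f, A) = f + f² (T(f, A) = f*f + f = f² + f = f + f²)
(223 + T(-9, t))² = (223 - 9*(1 - 9))² = (223 - 9*(-8))² = (223 + 72)² = 295² = 87025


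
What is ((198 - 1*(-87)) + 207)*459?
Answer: 225828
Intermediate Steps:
((198 - 1*(-87)) + 207)*459 = ((198 + 87) + 207)*459 = (285 + 207)*459 = 492*459 = 225828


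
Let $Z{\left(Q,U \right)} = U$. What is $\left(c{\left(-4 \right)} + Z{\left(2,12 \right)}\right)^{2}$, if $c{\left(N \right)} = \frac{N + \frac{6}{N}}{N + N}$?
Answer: $\frac{41209}{256} \approx 160.97$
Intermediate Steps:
$c{\left(N \right)} = \frac{N + \frac{6}{N}}{2 N}$
$\left(c{\left(-4 \right)} + Z{\left(2,12 \right)}\right)^{2} = \left(\left(\frac{1}{2} + \frac{3}{16}\right) + 12\right)^{2} = \left(\frac{11}{16} + 12\right)^{2} = \left(\frac{203}{16}\right)^{2} = \frac{41209}{256}$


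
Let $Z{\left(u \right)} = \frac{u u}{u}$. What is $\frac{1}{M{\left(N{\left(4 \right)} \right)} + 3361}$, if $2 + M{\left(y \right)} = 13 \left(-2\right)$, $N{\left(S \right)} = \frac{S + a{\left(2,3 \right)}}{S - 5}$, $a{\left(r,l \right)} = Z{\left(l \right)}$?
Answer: $\frac{1}{3333} \approx 0.00030003$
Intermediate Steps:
$Z{\left(u \right)} = u$ ($Z{\left(u \right)} = \frac{u^{2}}{u} = u$)
$a{\left(r,l \right)} = l$
$N{\left(S \right)} = \frac{3 + S}{-5 + S}$ ($N{\left(S \right)} = \frac{S + 3}{S - 5} = \frac{3 + S}{-5 + S}$)
$M{\left(y \right)} = -28$ ($M{\left(y \right)} = -2 + 13 \left(-2\right) = -2 - 26 = -28$)
$\frac{1}{M{\left(N{\left(4 \right)} \right)} + 3361} = \frac{1}{-28 + 3361} = \frac{1}{3333}$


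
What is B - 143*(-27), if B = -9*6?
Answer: 3807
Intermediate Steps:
B = -54
B - 143*(-27) = -54 - 143*(-27) = -54 + 3861 = 3807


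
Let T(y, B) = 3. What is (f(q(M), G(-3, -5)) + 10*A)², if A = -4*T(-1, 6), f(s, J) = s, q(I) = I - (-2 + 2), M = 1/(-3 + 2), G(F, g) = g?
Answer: 14641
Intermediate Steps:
M = -1 (M = 1/(-1) = -1)
q(I) = I (q(I) = I - 1*0 = I + 0 = I)
A = -12 (A = -4*3 = -12)
(f(q(M), G(-3, -5)) + 10*A)² = (-1 + 10*(-12))² = (-1 - 120)² = (-121)² = 14641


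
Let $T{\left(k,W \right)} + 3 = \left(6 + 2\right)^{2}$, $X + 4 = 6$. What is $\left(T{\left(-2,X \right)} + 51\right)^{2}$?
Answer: $12544$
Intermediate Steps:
$X = 2$ ($X = -4 + 6 = 2$)
$T{\left(k,W \right)} = 61$ ($T{\left(k,W \right)} = -3 + \left(6 + 2\right)^{2} = -3 + 8^{2} = -3 + 64 = 61$)
$\left(T{\left(-2,X \right)} + 51\right)^{2} = \left(61 + 51\right)^{2} = 112^{2} = 12544$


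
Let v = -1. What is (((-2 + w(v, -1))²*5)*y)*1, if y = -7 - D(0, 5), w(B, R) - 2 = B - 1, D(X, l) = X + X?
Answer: -140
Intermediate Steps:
D(X, l) = 2*X
w(B, R) = 1 + B (w(B, R) = 2 + (B - 1) = 2 + (-1 + B) = 1 + B)
y = -7 (y = -7 - 2*0 = -7 - 1*0 = -7 + 0 = -7)
(((-2 + w(v, -1))²*5)*y)*1 = (((-2 + (1 - 1))²*5)*(-7))*1 = (((-2 + 0)²*5)*(-7))*1 = (((-2)²*5)*(-7))*1 = ((4*5)*(-7))*1 = (20*(-7))*1 = -140*1 = -140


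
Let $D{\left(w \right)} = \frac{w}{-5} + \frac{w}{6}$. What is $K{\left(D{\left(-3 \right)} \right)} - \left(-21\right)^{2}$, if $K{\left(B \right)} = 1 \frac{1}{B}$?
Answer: $-431$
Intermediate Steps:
$D{\left(w \right)} = - \frac{w}{30}$ ($D{\left(w \right)} = w \left(- \frac{1}{5}\right) + w \frac{1}{6} = - \frac{w}{5} + \frac{w}{6} = - \frac{w}{30}$)
$K{\left(B \right)} = \frac{1}{B}$
$K{\left(D{\left(-3 \right)} \right)} - \left(-21\right)^{2} = \frac{1}{\left(- \frac{1}{30}\right) \left(-3\right)} - \left(-21\right)^{2} = \frac{1}{\frac{1}{10}} - 441 = 10 - 441 = -431$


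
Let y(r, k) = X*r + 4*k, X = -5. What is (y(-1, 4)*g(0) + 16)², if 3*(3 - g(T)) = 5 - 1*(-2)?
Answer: 900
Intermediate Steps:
g(T) = ⅔ (g(T) = 3 - (5 - 1*(-2))/3 = 3 - (5 + 2)/3 = 3 - ⅓*7 = 3 - 7/3 = ⅔)
y(r, k) = -5*r + 4*k
(y(-1, 4)*g(0) + 16)² = ((-5*(-1) + 4*4)*(⅔) + 16)² = ((5 + 16)*(⅔) + 16)² = (21*(⅔) + 16)² = (14 + 16)² = 30² = 900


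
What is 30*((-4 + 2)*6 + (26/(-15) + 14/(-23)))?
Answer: -9896/23 ≈ -430.26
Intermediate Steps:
30*((-4 + 2)*6 + (26/(-15) + 14/(-23))) = 30*(-2*6 + (26*(-1/15) + 14*(-1/23))) = 30*(-12 + (-26/15 - 14/23)) = 30*(-12 - 808/345) = 30*(-4948/345) = -9896/23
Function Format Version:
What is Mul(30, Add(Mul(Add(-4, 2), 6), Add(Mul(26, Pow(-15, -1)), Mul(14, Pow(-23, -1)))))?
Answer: Rational(-9896, 23) ≈ -430.26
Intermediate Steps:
Mul(30, Add(Mul(Add(-4, 2), 6), Add(Mul(26, Pow(-15, -1)), Mul(14, Pow(-23, -1))))) = Mul(30, Add(Mul(-2, 6), Add(Mul(26, Rational(-1, 15)), Mul(14, Rational(-1, 23))))) = Mul(30, Add(-12, Add(Rational(-26, 15), Rational(-14, 23)))) = Mul(30, Add(-12, Rational(-808, 345))) = Mul(30, Rational(-4948, 345)) = Rational(-9896, 23)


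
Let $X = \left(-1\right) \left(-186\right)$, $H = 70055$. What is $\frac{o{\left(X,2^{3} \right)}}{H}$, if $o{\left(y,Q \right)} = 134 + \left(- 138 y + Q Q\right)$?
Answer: $- \frac{5094}{14011} \approx -0.36357$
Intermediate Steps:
$X = 186$
$o{\left(y,Q \right)} = 134 + Q^{2} - 138 y$ ($o{\left(y,Q \right)} = 134 + \left(- 138 y + Q^{2}\right) = 134 + \left(Q^{2} - 138 y\right) = 134 + Q^{2} - 138 y$)
$\frac{o{\left(X,2^{3} \right)}}{H} = \frac{134 + \left(2^{3}\right)^{2} - 25668}{70055} = \left(134 + 8^{2} - 25668\right) \frac{1}{70055} = \left(134 + 64 - 25668\right) \frac{1}{70055} = \left(-25470\right) \frac{1}{70055} = - \frac{5094}{14011}$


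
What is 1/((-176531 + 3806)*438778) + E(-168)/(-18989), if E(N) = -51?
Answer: 227363789033/84655117865850 ≈ 0.0026858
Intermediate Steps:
1/((-176531 + 3806)*438778) + E(-168)/(-18989) = 1/((-176531 + 3806)*438778) - 51/(-18989) = (1/438778)/(-172725) - 51*(-1/18989) = -1/172725*1/438778 + 3/1117 = -1/75787930050 + 3/1117 = 227363789033/84655117865850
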